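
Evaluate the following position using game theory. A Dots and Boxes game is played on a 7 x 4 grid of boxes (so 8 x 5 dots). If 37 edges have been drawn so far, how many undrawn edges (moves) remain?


Grid: 7 x 4 boxes, i.e. 8 rows and 5 columns of dots.
Horizontal edges: (rows + 1) * cols = 8 * 4 = 32
Vertical edges: rows * (cols + 1) = 7 * 5 = 35
Total edges: 32 + 35 = 67
Edges drawn: 37
Remaining: 67 - 37 = 30

30


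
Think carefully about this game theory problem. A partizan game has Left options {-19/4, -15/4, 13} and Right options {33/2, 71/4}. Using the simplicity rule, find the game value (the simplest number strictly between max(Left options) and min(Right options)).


Left options: {-19/4, -15/4, 13}, max = 13
Right options: {33/2, 71/4}, min = 33/2
All options are numbers and max(Left) < min(Right), so by the simplicity theorem the value is the simplest (earliest-born) number strictly between 13 and 33/2.
Integers 14 through 16 all lie strictly between 13 and 33/2.
Among integers, the simplest (lowest birthday = smallest |n|; 0 is born on day 0, +-n on day n) is 14.
No non-integer in the interval can be simpler: if x is a non-integer in the interval, then floor(x) or ceil(x) also lies in the interval (the interval contains an integer), and both are proper prefixes of x's sign expansion, i.e. born earlier. So the game value is 14.
Game value = 14

14


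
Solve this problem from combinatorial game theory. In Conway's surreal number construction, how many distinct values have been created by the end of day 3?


Day 0: {|} = 0 is born. Count = 1.
Day n: the number of surreal numbers born by day n is 2^(n+1) - 1.
By day 0: 2^1 - 1 = 1
By day 1: 2^2 - 1 = 3
By day 2: 2^3 - 1 = 7
By day 3: 2^4 - 1 = 15
By day 3: 15 surreal numbers.

15


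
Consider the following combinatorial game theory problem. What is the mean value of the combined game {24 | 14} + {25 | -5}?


G1 = {24 | 14}, G2 = {25 | -5}
Each is a switch {a | b} with numbers a > b; its mean value is (a + b)/2, and mean value is additive over game sums: m(G1 + G2) = m(G1) + m(G2).
Mean of G1 = (24 + (14))/2 = 38/2 = 19
Mean of G2 = (25 + (-5))/2 = 20/2 = 10
Mean of G1 + G2 = 19 + 10 = 29

29


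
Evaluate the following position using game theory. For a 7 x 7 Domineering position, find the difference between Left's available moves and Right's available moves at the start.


Board is 7 x 7 (rows x cols).
Left (vertical) placements: (rows-1) * cols = 6 * 7 = 42
Right (horizontal) placements: rows * (cols-1) = 7 * 6 = 42
Advantage = Left - Right = 42 - 42 = 0

0


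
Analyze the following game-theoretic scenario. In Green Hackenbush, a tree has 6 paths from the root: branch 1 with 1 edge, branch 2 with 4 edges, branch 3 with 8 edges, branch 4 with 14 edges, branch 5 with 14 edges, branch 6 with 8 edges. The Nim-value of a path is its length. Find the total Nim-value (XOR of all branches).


The tree has 6 branches from the ground vertex.
In Green Hackenbush, the Nim-value of a simple path of length k is k.
Branch 1: length 1, Nim-value = 1
Branch 2: length 4, Nim-value = 4
Branch 3: length 8, Nim-value = 8
Branch 4: length 14, Nim-value = 14
Branch 5: length 14, Nim-value = 14
Branch 6: length 8, Nim-value = 8
Total Nim-value = XOR of all branch values:
0 XOR 1 = 1
1 XOR 4 = 5
5 XOR 8 = 13
13 XOR 14 = 3
3 XOR 14 = 13
13 XOR 8 = 5
Nim-value of the tree = 5

5


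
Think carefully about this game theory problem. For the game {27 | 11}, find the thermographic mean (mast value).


Game = {27 | 11}, a switch {a | b} with numbers a > b.
Its thermograph has left wall a - t and right wall b + t, which meet at t = (a - b)/2, where both equal (a + b)/2. So the mast (mean value) is at (a + b)/2.
Mean = (27 + (11))/2 = 38/2 = 19

19


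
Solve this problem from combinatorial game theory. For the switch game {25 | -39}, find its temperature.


The game is {25 | -39}, a switch {a | b} with numbers a > b.
Cooling {a | b} by t gives {a - t | b + t}, which stops being hot when a - t = b + t, i.e. at t = (a - b)/2. So the temperature of a switch is (a - b)/2.
Temperature = (Left option - Right option) / 2
= (25 - (-39)) / 2
= 64 / 2
= 32

32


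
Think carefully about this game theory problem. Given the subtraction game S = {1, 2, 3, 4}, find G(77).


The subtraction set is S = {1, 2, 3, 4}.
G(k) = mex{ G(k - s) : s in S, s <= k }. We compute iteratively: G(0) = 0.
G(1) = mex({0}) = 1
G(2) = mex({0, 1}) = 2
G(3) = mex({0, 1, 2}) = 3
G(4) = mex({0, 1, 2, 3}) = 4
G(5) = mex({1, 2, 3, 4}) = 0
G(6) = mex({0, 2, 3, 4}) = 1
G(7) = mex({0, 1, 3, 4}) = 2
G(8) = mex({0, 1, 2, 4}) = 3
Observe that G(5)..G(8) = 0, 1, 2, 3 repeats G(0)..G(3) = 0, 1, 2, 3.
For k >= max(S) = 4, G(k) is determined by the previous 4 values G(k-4)..G(k-1); a window of 4 consecutive values has recurred shifted by 5, so by induction G(k + 5) = G(k) for all k >= 0: the sequence is periodic from the start with period 5.
One period: G(0..4) = 0, 1, 2, 3, 4.
77 mod 5 = 2, so G(77) = G(2) = 2.

2


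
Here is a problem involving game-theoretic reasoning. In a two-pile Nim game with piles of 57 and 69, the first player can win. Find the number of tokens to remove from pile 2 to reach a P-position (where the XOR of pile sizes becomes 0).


Piles: 57 and 69
Current XOR: 57 XOR 69 = 124 (non-zero, so this is an N-position).
To make the XOR zero, we need to find a move that balances the piles.
For pile 2 (size 69): target = 69 XOR 124 = 57
We reduce pile 2 from 69 to 57.
Tokens removed: 69 - 57 = 12
Verification: 57 XOR 57 = 0

12


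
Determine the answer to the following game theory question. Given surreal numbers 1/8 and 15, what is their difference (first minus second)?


x = 1/8, y = 15
Converting to common denominator: 8
x = 1/8, y = 120/8
x - y = 1/8 - 15 = -119/8

-119/8


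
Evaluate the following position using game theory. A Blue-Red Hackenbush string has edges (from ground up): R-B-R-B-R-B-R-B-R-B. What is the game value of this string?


Edges (from ground): R-B-R-B-R-B-R-B-R-B
By Berlekamp's sign-expansion rule, a Blue-Red Hackenbush stalk has the value of the surreal number whose sign sequence is the edge sequence with B -> + and R -> -.
Sign sequence: -+-+-+-+-+
Trace the sign expansion in the surreal number tree, starting from 0:
Edge 1: R (sign -) -> bounds (-inf, 0), value = -1
Edge 2: B (sign +) -> bounds (-1, 0), value = -1/2
Edge 3: R (sign -) -> bounds (-1, -1/2), value = -3/4
Edge 4: B (sign +) -> bounds (-3/4, -1/2), value = -5/8
Edge 5: R (sign -) -> bounds (-3/4, -5/8), value = -11/16
Edge 6: B (sign +) -> bounds (-11/16, -5/8), value = -21/32
Edge 7: R (sign -) -> bounds (-11/16, -21/32), value = -43/64
Edge 8: B (sign +) -> bounds (-43/64, -21/32), value = -85/128
Edge 9: R (sign -) -> bounds (-43/64, -85/128), value = -171/256
Edge 10: B (sign +) -> bounds (-171/256, -85/128), value = -341/512
Game value = -341/512

-341/512


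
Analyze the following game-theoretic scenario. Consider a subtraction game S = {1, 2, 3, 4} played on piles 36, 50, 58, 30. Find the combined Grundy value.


Subtraction set: {1, 2, 3, 4}
For this subtraction set, G(n) = n mod 5 (period = max + 1 = 5).
Pile 1 (size 36): G(36) = 36 mod 5 = 1
Pile 2 (size 50): G(50) = 50 mod 5 = 0
Pile 3 (size 58): G(58) = 58 mod 5 = 3
Pile 4 (size 30): G(30) = 30 mod 5 = 0
Total Grundy value = XOR of all: 1 XOR 0 XOR 3 XOR 0 = 2

2


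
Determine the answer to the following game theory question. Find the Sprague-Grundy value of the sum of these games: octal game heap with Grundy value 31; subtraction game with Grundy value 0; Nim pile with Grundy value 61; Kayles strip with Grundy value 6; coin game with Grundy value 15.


By the Sprague-Grundy theorem, the Grundy value of a sum of games is the XOR of individual Grundy values.
octal game heap: Grundy value = 31. Running XOR: 0 XOR 31 = 31
subtraction game: Grundy value = 0. Running XOR: 31 XOR 0 = 31
Nim pile: Grundy value = 61. Running XOR: 31 XOR 61 = 34
Kayles strip: Grundy value = 6. Running XOR: 34 XOR 6 = 36
coin game: Grundy value = 15. Running XOR: 36 XOR 15 = 43
The combined Grundy value is 43.

43


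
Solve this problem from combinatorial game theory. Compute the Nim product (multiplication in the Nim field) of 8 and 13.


Nim multiplication is bilinear over XOR: (u XOR v) * w = (u*w) XOR (v*w).
So we split each operand into its bit components and XOR the pairwise Nim products.
8 = 8 (as XOR of powers of 2).
13 = 1 + 4 + 8 (as XOR of powers of 2).
Using the standard Nim-product table on single bits:
  2*2 = 3,   2*4 = 8,   2*8 = 12,
  4*4 = 6,   4*8 = 11,  8*8 = 13,
and  1*x = x (identity), k*l = l*k (commutative).
Pairwise Nim products:
  8 * 1 = 8
  8 * 4 = 11
  8 * 8 = 13
XOR them: 8 XOR 11 XOR 13 = 14.
Result: 8 * 13 = 14 (in Nim).

14


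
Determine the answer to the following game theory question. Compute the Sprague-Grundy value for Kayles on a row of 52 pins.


Kayles: a move removes 1 or 2 adjacent pins from a contiguous row.
Removing pins from a row of k leaves two independent rows (a, b) with a + b = k - 1 (one pin) or a + b = k - 2 (two pins); an end removal gives a = 0.
By Sprague-Grundy, G(k) = mex{ G(a) XOR G(b) } over all these splits. G(0) = 0.
G(1): splits (0,0):0^0=0 -> mex({0}) = 1
G(2): splits (0,1):0^1=1 (0,0):0^0=0 -> mex({0, 1}) = 2
G(3): splits (0,2):0^2=2 (1,1):1^1=0 (0,1):0^1=1 -> mex({0, 1, 2}) = 3
G(4): splits (0,3):0^3=3 (1,2):1^2=3 (0,2):0^2=2 (1,1):1^1=0 -> mex({0, 2, 3}) = 1
G(5): splits (0,4):0^1=1 (1,3):1^3=2 (2,2):2^2=0 (0,3):0^3=3 (1,2):1^2=3 -> mex({0, 1, 2, 3}) = 4
G(6) = mex({0, 1, 2, 4}) = 3
G(7) = mex({0, 1, 3, 4, 5}) = 2
G(8) = mex({0, 2, 3, 5, 6}) = 1
G(9) = mex({0, 1, 2, 3, 6, 7}) = 4
G(10) = mex({0, 1, 3, 4, 5, 7}) = 2
G(11) = mex({0, 1, 2, 3, 4, 5}) = 6
G(12) = mex({0, 1, 2, 3, 5, 6, 7}) = 4
G(13) = mex({0, 2, 3, 4, 6, 7}) = 1
G(14) = mex({0, 1, 4, 5, 6, 7}) = 2
G(15) = mex({0, 1, 2, 3, 4, 5, 6}) = 7
G(16) = mex({0, 2, 3, 5, 6, 7}) = 1
G(17) = mex({0, 1, 2, 3, 5, 6, 7}) = 4
G(18) = mex({0, 1, 2, 4, 5, 6}) = 3
G(19) = mex({0, 1, 3, 4, 5, 7}) = 2
G(20) = mex({0, 2, 3, 4, 5, 6, 7}) = 1
G(21) = mex({0, 1, 2, 3, 5, 6, 7}) = 4
G(22) = mex({0, 1, 2, 3, 4, 5, 7}) = 6
G(23) = mex({0, 1, 2, 3, 4, 5, 6}) = 7
G(24) = mex({0, 1, 2, 3, 5, 6, 7}) = 4
G(25) = mex({0, 2, 3, 4, 6, 7}) = 1
G(26) = mex({0, 1, 3, 4, 5, 6, 7}) = 2
G(27) = mex({0, 1, 2, 3, 4, 5, 6, 7}) = 8
G(28) = mex({0, 1, 2, 3, 4, 6, 7, 8}) = 5
G(29) = mex({0, 1, 2, 3, 5, 6, 7, 8, 9}) = 4
G(30) = mex({0, 1, 2, 3, 4, 5, 6, 9, 10}) = 7
G(31) = mex({0, 1, 3, 4, 5, 7, 10, 11}) = 2
G(32) = mex({0, 2, 3, 4, 5, 6, 7, 9, 11}) = 1
G(33) = mex({0, 1, 2, 3, 4, 5, 6, 7, 9, 12}) = 8
G(34) = mex({0, 1, 2, 3, 4, 5, 7, 8, 11, 12}) = 6
G(35) = mex({0, 1, 2, 3, 4, 5, 6, 8, 9, 10, 11}) = 7
G(36) = mex({0, 1, 2, 3, 5, 6, 7, 9, 10}) = 4
G(37) = mex({0, 2, 3, 4, 6, 7, 9, 10, 11, 12}) = 1
G(38) = mex({0, 1, 3, 4, 5, 6, 7, 9, 10, 11, 12}) = 2
G(39) = mex({0, 1, 2, 4, 5, 6, 7, 9, 10, 12, 14}) = 3
G(40) = mex({0, 2, 3, 4, 6, 7, 11, 12, 14}) = 1
G(41) = mex({0, 1, 2, 3, 5, 6, 7, 9, 10, 11, 12}) = 4
G(42) = mex({0, 1, 2, 3, 4, 5, 6, 9, 10}) = 7
G(43) = mex({0, 1, 3, 4, 5, 7, 9, 10, 12, 15}) = 2
G(44) = mex({0, 2, 3, 4, 5, 6, 7, 9, 10, 12, 15}) = 1
G(45) = mex({0, 1, 2, 3, 4, 5, 6, 7, 9, 10, 12, 14}) = 8
G(46) = mex({0, 1, 3, 4, 5, 7, 8, 11, 12, 14}) = 2
G(47) = mex({0, 1, 2, 3, 4, 5, 6, 8, 9, 10, 11, 12}) = 7
G(48) = mex({0, 1, 2, 3, 5, 6, 7, 9, 10}) = 4
G(49) = mex({0, 2, 3, 4, 6, 7, 9, 10, 11, 12, 15}) = 1
G(50) = mex({0, 1, 4, 5, 6, 7, 9, 11, 12, 14, 15}) = 2
G(51) = mex({0, 1, 2, 3, 4, 5, 6, 7, 9, 12, 14, 15}) = 8
G(52) = mex({0, 2, 3, 4, 5, 6, 7, 8, 11, 12, 15}) = 1
Therefore G(52) = 1.

1


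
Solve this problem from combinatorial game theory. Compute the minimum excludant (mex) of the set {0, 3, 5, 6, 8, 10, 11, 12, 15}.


Set = {0, 3, 5, 6, 8, 10, 11, 12, 15}
0 is in the set.
1 is NOT in the set. This is the mex.
mex = 1

1


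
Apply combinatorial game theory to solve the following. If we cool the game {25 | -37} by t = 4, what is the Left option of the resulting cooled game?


Original game: {25 | -37} (a switch {a | b} with a > b).
Cooling by t (for t below the temperature (a - b)/2 = 31) taxes each move by t: {a | b} cooled by t is {a - t | b + t}.
Cooling amount: t = 4
Cooled Left option: 25 - 4 = 21
Cooled Right option: -37 + 4 = -33
Cooled game: {21 | -33}
Left option = 21

21


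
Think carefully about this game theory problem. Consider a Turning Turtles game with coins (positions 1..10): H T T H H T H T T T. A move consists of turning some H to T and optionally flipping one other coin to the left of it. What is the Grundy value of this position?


Coins: H T T H H T H T T T
Key fact: a single head at position k behaves exactly like a Nim heap of size k (turning it to T and optionally flipping a coin at j < k corresponds to moving the heap from k to j, or to 0), and heads combine as a disjunctive sum (two heads at the same place would cancel, matching j XOR j = 0). So the Nim-value is the XOR of the 1-indexed positions of the heads.
Face-up positions (1-indexed): [1, 4, 5, 7]
XOR 0 with 1: 0 XOR 1 = 1
XOR 1 with 4: 1 XOR 4 = 5
XOR 5 with 5: 5 XOR 5 = 0
XOR 0 with 7: 0 XOR 7 = 7
Nim-value = 7

7


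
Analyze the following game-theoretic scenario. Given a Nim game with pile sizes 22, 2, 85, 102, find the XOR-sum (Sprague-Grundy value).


We need the XOR (exclusive or) of all pile sizes.
After XOR-ing pile 1 (size 22): 0 XOR 22 = 22
After XOR-ing pile 2 (size 2): 22 XOR 2 = 20
After XOR-ing pile 3 (size 85): 20 XOR 85 = 65
After XOR-ing pile 4 (size 102): 65 XOR 102 = 39
The Nim-value of this position is 39.

39


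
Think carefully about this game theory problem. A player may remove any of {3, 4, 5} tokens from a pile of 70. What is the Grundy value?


The subtraction set is S = {3, 4, 5}.
G(k) = mex{ G(k - s) : s in S, s <= k }. We compute iteratively: G(0) = 0.
G(1) = mex({}) = 0
G(2) = mex({}) = 0
G(3) = mex({0}) = 1
G(4) = mex({0}) = 1
G(5) = mex({0}) = 1
G(6) = mex({0, 1}) = 2
G(7) = mex({0, 1}) = 2
G(8) = mex({1}) = 0
G(9) = mex({1, 2}) = 0
G(10) = mex({1, 2}) = 0
G(11) = mex({0, 2}) = 1
G(12) = mex({0, 2}) = 1
Observe that G(8)..G(12) = 0, 0, 0, 1, 1 repeats G(0)..G(4) = 0, 0, 0, 1, 1.
For k >= max(S) = 5, G(k) is determined by the previous 5 values G(k-5)..G(k-1); a window of 5 consecutive values has recurred shifted by 8, so by induction G(k + 8) = G(k) for all k >= 0: the sequence is periodic from the start with period 8.
One period: G(0..7) = 0, 0, 0, 1, 1, 1, 2, 2.
70 mod 8 = 6, so G(70) = G(6) = 2.

2


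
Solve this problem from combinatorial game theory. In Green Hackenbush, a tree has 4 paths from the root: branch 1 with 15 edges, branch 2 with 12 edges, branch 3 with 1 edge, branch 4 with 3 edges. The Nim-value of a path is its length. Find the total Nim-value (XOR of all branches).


The tree has 4 branches from the ground vertex.
In Green Hackenbush, the Nim-value of a simple path of length k is k.
Branch 1: length 15, Nim-value = 15
Branch 2: length 12, Nim-value = 12
Branch 3: length 1, Nim-value = 1
Branch 4: length 3, Nim-value = 3
Total Nim-value = XOR of all branch values:
0 XOR 15 = 15
15 XOR 12 = 3
3 XOR 1 = 2
2 XOR 3 = 1
Nim-value of the tree = 1

1


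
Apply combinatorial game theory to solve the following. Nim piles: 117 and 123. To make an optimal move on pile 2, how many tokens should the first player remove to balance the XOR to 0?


Piles: 117 and 123
Current XOR: 117 XOR 123 = 14 (non-zero, so this is an N-position).
To make the XOR zero, we need to find a move that balances the piles.
For pile 2 (size 123): target = 123 XOR 14 = 117
We reduce pile 2 from 123 to 117.
Tokens removed: 123 - 117 = 6
Verification: 117 XOR 117 = 0

6


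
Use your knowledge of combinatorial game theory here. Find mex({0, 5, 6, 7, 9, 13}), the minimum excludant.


Set = {0, 5, 6, 7, 9, 13}
0 is in the set.
1 is NOT in the set. This is the mex.
mex = 1

1


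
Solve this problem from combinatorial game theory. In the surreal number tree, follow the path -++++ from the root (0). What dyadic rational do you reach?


Sign expansion: -++++
Rule: track bounds (lo, hi), initially (-inf, +inf). On '+', the current value becomes lo and we move to the simplest number in (value, hi): value + 1 if hi = +inf, otherwise the midpoint (value + hi)/2. On '-', the current value becomes hi and we move to value - 1 if lo = -inf, otherwise the midpoint (lo + value)/2.
Start at 0.
Step 1: sign = -, move left. Bounds: (-inf, 0). Value = -1
Step 2: sign = +, move right. Bounds: (-1, 0). Value = -1/2
Step 3: sign = +, move right. Bounds: (-1/2, 0). Value = -1/4
Step 4: sign = +, move right. Bounds: (-1/4, 0). Value = -1/8
Step 5: sign = +, move right. Bounds: (-1/8, 0). Value = -1/16
The surreal number with sign expansion -++++ is -1/16.

-1/16


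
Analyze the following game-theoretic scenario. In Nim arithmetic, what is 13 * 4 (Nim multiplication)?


Nim multiplication is bilinear over XOR: (u XOR v) * w = (u*w) XOR (v*w).
So we split each operand into its bit components and XOR the pairwise Nim products.
13 = 1 + 4 + 8 (as XOR of powers of 2).
4 = 4 (as XOR of powers of 2).
Using the standard Nim-product table on single bits:
  2*2 = 3,   2*4 = 8,   2*8 = 12,
  4*4 = 6,   4*8 = 11,  8*8 = 13,
and  1*x = x (identity), k*l = l*k (commutative).
Pairwise Nim products:
  1 * 4 = 4
  4 * 4 = 6
  8 * 4 = 11
XOR them: 4 XOR 6 XOR 11 = 9.
Result: 13 * 4 = 9 (in Nim).

9


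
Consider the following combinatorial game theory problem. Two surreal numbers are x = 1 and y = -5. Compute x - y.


x = 1, y = -5
x - y = 1 - -5 = 6

6


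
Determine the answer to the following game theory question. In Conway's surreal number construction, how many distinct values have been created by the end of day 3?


Day 0: {|} = 0 is born. Count = 1.
Day n: the number of surreal numbers born by day n is 2^(n+1) - 1.
By day 0: 2^1 - 1 = 1
By day 1: 2^2 - 1 = 3
By day 2: 2^3 - 1 = 7
By day 3: 2^4 - 1 = 15
By day 3: 15 surreal numbers.

15


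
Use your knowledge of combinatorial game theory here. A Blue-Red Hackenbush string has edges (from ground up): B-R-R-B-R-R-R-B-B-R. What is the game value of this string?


Edges (from ground): B-R-R-B-R-R-R-B-B-R
By Berlekamp's sign-expansion rule, a Blue-Red Hackenbush stalk has the value of the surreal number whose sign sequence is the edge sequence with B -> + and R -> -.
Sign sequence: +--+---++-
Trace the sign expansion in the surreal number tree, starting from 0:
Edge 1: B (sign +) -> bounds (0, +inf), value = 1
Edge 2: R (sign -) -> bounds (0, 1), value = 1/2
Edge 3: R (sign -) -> bounds (0, 1/2), value = 1/4
Edge 4: B (sign +) -> bounds (1/4, 1/2), value = 3/8
Edge 5: R (sign -) -> bounds (1/4, 3/8), value = 5/16
Edge 6: R (sign -) -> bounds (1/4, 5/16), value = 9/32
Edge 7: R (sign -) -> bounds (1/4, 9/32), value = 17/64
Edge 8: B (sign +) -> bounds (17/64, 9/32), value = 35/128
Edge 9: B (sign +) -> bounds (35/128, 9/32), value = 71/256
Edge 10: R (sign -) -> bounds (35/128, 71/256), value = 141/512
Game value = 141/512

141/512


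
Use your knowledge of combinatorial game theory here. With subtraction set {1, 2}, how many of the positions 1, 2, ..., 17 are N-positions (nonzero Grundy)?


Subtraction set S = {1, 2}, so G(n) = n mod 3.
G(n) = 0 when n is a multiple of 3.
Multiples of 3 in [1, 17]: 5
N-positions (nonzero Grundy) = 17 - 5 = 12

12


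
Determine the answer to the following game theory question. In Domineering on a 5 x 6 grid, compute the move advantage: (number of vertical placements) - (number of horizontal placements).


Board is 5 x 6 (rows x cols).
Left (vertical) placements: (rows-1) * cols = 4 * 6 = 24
Right (horizontal) placements: rows * (cols-1) = 5 * 5 = 25
Advantage = Left - Right = 24 - 25 = -1

-1


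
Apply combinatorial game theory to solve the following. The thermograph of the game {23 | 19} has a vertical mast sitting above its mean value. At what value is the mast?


Game = {23 | 19}, a switch {a | b} with numbers a > b.
Its thermograph has left wall a - t and right wall b + t, which meet at t = (a - b)/2, where both equal (a + b)/2. So the mast (mean value) is at (a + b)/2.
Mean = (23 + (19))/2 = 42/2 = 21

21


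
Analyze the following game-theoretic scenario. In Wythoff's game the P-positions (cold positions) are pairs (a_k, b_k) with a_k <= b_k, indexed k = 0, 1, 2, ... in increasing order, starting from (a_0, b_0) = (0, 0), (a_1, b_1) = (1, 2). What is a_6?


By Wythoff's theorem, a_k = floor(k * phi) and b_k = floor(k * phi^2) = a_k + k, where phi = (1 + sqrt(5))/2 is the golden ratio.
phi = (1 + sqrt(5))/2 = 1.618034
k = 6
k * phi = 6 * 1.618034 = 9.708204
a_6 = floor(k * phi) = 9

9


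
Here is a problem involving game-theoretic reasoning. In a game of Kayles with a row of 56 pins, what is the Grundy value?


Kayles: a move removes 1 or 2 adjacent pins from a contiguous row.
Removing pins from a row of k leaves two independent rows (a, b) with a + b = k - 1 (one pin) or a + b = k - 2 (two pins); an end removal gives a = 0.
By Sprague-Grundy, G(k) = mex{ G(a) XOR G(b) } over all these splits. G(0) = 0.
G(1): splits (0,0):0^0=0 -> mex({0}) = 1
G(2): splits (0,1):0^1=1 (0,0):0^0=0 -> mex({0, 1}) = 2
G(3): splits (0,2):0^2=2 (1,1):1^1=0 (0,1):0^1=1 -> mex({0, 1, 2}) = 3
G(4): splits (0,3):0^3=3 (1,2):1^2=3 (0,2):0^2=2 (1,1):1^1=0 -> mex({0, 2, 3}) = 1
G(5): splits (0,4):0^1=1 (1,3):1^3=2 (2,2):2^2=0 (0,3):0^3=3 (1,2):1^2=3 -> mex({0, 1, 2, 3}) = 4
G(6) = mex({0, 1, 2, 4}) = 3
G(7) = mex({0, 1, 3, 4, 5}) = 2
G(8) = mex({0, 2, 3, 5, 6}) = 1
G(9) = mex({0, 1, 2, 3, 6, 7}) = 4
G(10) = mex({0, 1, 3, 4, 5, 7}) = 2
G(11) = mex({0, 1, 2, 3, 4, 5}) = 6
G(12) = mex({0, 1, 2, 3, 5, 6, 7}) = 4
G(13) = mex({0, 2, 3, 4, 6, 7}) = 1
G(14) = mex({0, 1, 4, 5, 6, 7}) = 2
G(15) = mex({0, 1, 2, 3, 4, 5, 6}) = 7
G(16) = mex({0, 2, 3, 5, 6, 7}) = 1
G(17) = mex({0, 1, 2, 3, 5, 6, 7}) = 4
G(18) = mex({0, 1, 2, 4, 5, 6}) = 3
G(19) = mex({0, 1, 3, 4, 5, 7}) = 2
G(20) = mex({0, 2, 3, 4, 5, 6, 7}) = 1
G(21) = mex({0, 1, 2, 3, 5, 6, 7}) = 4
G(22) = mex({0, 1, 2, 3, 4, 5, 7}) = 6
G(23) = mex({0, 1, 2, 3, 4, 5, 6}) = 7
G(24) = mex({0, 1, 2, 3, 5, 6, 7}) = 4
G(25) = mex({0, 2, 3, 4, 6, 7}) = 1
G(26) = mex({0, 1, 3, 4, 5, 6, 7}) = 2
G(27) = mex({0, 1, 2, 3, 4, 5, 6, 7}) = 8
G(28) = mex({0, 1, 2, 3, 4, 6, 7, 8}) = 5
G(29) = mex({0, 1, 2, 3, 5, 6, 7, 8, 9}) = 4
G(30) = mex({0, 1, 2, 3, 4, 5, 6, 9, 10}) = 7
G(31) = mex({0, 1, 3, 4, 5, 7, 10, 11}) = 2
G(32) = mex({0, 2, 3, 4, 5, 6, 7, 9, 11}) = 1
G(33) = mex({0, 1, 2, 3, 4, 5, 6, 7, 9, 12}) = 8
G(34) = mex({0, 1, 2, 3, 4, 5, 7, 8, 11, 12}) = 6
G(35) = mex({0, 1, 2, 3, 4, 5, 6, 8, 9, 10, 11}) = 7
G(36) = mex({0, 1, 2, 3, 5, 6, 7, 9, 10}) = 4
G(37) = mex({0, 2, 3, 4, 6, 7, 9, 10, 11, 12}) = 1
G(38) = mex({0, 1, 3, 4, 5, 6, 7, 9, 10, 11, 12}) = 2
G(39) = mex({0, 1, 2, 4, 5, 6, 7, 9, 10, 12, 14}) = 3
G(40) = mex({0, 2, 3, 4, 6, 7, 11, 12, 14}) = 1
G(41) = mex({0, 1, 2, 3, 5, 6, 7, 9, 10, 11, 12}) = 4
G(42) = mex({0, 1, 2, 3, 4, 5, 6, 9, 10}) = 7
G(43) = mex({0, 1, 3, 4, 5, 7, 9, 10, 12, 15}) = 2
G(44) = mex({0, 2, 3, 4, 5, 6, 7, 9, 10, 12, 15}) = 1
G(45) = mex({0, 1, 2, 3, 4, 5, 6, 7, 9, 10, 12, 14}) = 8
G(46) = mex({0, 1, 3, 4, 5, 7, 8, 11, 12, 14}) = 2
G(47) = mex({0, 1, 2, 3, 4, 5, 6, 8, 9, 10, 11, 12}) = 7
G(48) = mex({0, 1, 2, 3, 5, 6, 7, 9, 10}) = 4
G(49) = mex({0, 2, 3, 4, 6, 7, 9, 10, 11, 12, 15}) = 1
G(50) = mex({0, 1, 4, 5, 6, 7, 9, 11, 12, 14, 15}) = 2
G(51) = mex({0, 1, 2, 3, 4, 5, 6, 7, 9, 12, 14, 15}) = 8
G(52) = mex({0, 2, 3, 4, 5, 6, 7, 8, 11, 12, 15}) = 1
G(53) = mex({0, 1, 2, 3, 5, 6, 7, 8, 9, 10, 11, 12}) = 4
G(54) = mex({0, 1, 2, 3, 4, 5, 6, 9, 10}) = 7
G(55) = mex({0, 1, 3, 4, 5, 7, 9, 10, 11, 12}) = 2
G(56) = mex({0, 2, 3, 4, 5, 6, 7, 9, 10, 11, 12, 13, 14}) = 1
Therefore G(56) = 1.

1


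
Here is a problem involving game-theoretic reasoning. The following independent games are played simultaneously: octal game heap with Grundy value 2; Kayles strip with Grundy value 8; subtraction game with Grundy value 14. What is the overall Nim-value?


By the Sprague-Grundy theorem, the Grundy value of a sum of games is the XOR of individual Grundy values.
octal game heap: Grundy value = 2. Running XOR: 0 XOR 2 = 2
Kayles strip: Grundy value = 8. Running XOR: 2 XOR 8 = 10
subtraction game: Grundy value = 14. Running XOR: 10 XOR 14 = 4
The combined Grundy value is 4.

4


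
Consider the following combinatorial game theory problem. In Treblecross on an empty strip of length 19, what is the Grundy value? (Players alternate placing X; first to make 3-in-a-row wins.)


Treblecross: place X on empty cells; 3-in-a-row wins.
Playing within two cells of an existing X lets the opponent win at once, so sensible play treats the cells i-2..i+2 around each X as dead. The player left with no safe cell loses, so this is a normal-play take-away game on strips of safe cells.
Placing X at cell i (0-indexed) of a strip of k safe cells leaves independent strips of sizes max(0, i-2) and max(0, k-i-3). Hence G(k) = mex{ G(max(0,i-2)) XOR G(max(0,k-i-3)) : 0 <= i < k }, with G(0) = 0.
G(1): splits (0,0):0^0=0 -> mex({0}) = 1
G(2): splits (0,0):0^0=0 -> mex({0}) = 1
G(3): splits (0,0):0^0=0 -> mex({0}) = 1
G(4): splits (0,1):0^1=1 (0,0):0^0=0 -> mex({0, 1}) = 2
G(5): splits (0,2):0^1=1 (0,1):0^1=1 (0,0):0^0=0 -> mex({0, 1}) = 2
G(6) = mex({1}) = 0
G(7) = mex({0, 1, 2}) = 3
G(8) = mex({0, 1, 2}) = 3
G(9) = mex({0, 2}) = 1
G(10) = mex({0, 2, 3}) = 1
G(11) = mex({0, 3}) = 1
G(12) = mex({1, 3}) = 0
G(13) = mex({0, 1, 2, 3}) = 4
G(14) = mex({0, 1, 2}) = 3
G(15) = mex({0, 1, 2}) = 3
G(16) = mex({0, 1, 2, 4}) = 3
G(17) = mex({0, 1, 3, 4}) = 2
G(18) = mex({0, 1, 3, 4}) = 2
G(19) = mex({0, 1, 3, 5}) = 2
Therefore G(19) = 2.

2


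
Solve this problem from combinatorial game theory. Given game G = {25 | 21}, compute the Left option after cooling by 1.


Original game: {25 | 21} (a switch {a | b} with a > b).
Cooling by t (for t below the temperature (a - b)/2 = 2) taxes each move by t: {a | b} cooled by t is {a - t | b + t}.
Cooling amount: t = 1
Cooled Left option: 25 - 1 = 24
Cooled Right option: 21 + 1 = 22
Cooled game: {24 | 22}
Left option = 24

24


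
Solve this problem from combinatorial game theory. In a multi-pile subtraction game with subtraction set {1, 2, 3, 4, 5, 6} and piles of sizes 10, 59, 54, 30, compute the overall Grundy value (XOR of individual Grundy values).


Subtraction set: {1, 2, 3, 4, 5, 6}
For this subtraction set, G(n) = n mod 7 (period = max + 1 = 7).
Pile 1 (size 10): G(10) = 10 mod 7 = 3
Pile 2 (size 59): G(59) = 59 mod 7 = 3
Pile 3 (size 54): G(54) = 54 mod 7 = 5
Pile 4 (size 30): G(30) = 30 mod 7 = 2
Total Grundy value = XOR of all: 3 XOR 3 XOR 5 XOR 2 = 7

7


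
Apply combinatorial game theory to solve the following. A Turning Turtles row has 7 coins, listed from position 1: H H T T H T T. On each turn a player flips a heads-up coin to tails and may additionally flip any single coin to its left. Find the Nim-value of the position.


Coins: H H T T H T T
Key fact: a single head at position k behaves exactly like a Nim heap of size k (turning it to T and optionally flipping a coin at j < k corresponds to moving the heap from k to j, or to 0), and heads combine as a disjunctive sum (two heads at the same place would cancel, matching j XOR j = 0). So the Nim-value is the XOR of the 1-indexed positions of the heads.
Face-up positions (1-indexed): [1, 2, 5]
XOR 0 with 1: 0 XOR 1 = 1
XOR 1 with 2: 1 XOR 2 = 3
XOR 3 with 5: 3 XOR 5 = 6
Nim-value = 6

6


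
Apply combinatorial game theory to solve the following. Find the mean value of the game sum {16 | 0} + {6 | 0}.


G1 = {16 | 0}, G2 = {6 | 0}
Each is a switch {a | b} with numbers a > b; its mean value is (a + b)/2, and mean value is additive over game sums: m(G1 + G2) = m(G1) + m(G2).
Mean of G1 = (16 + (0))/2 = 16/2 = 8
Mean of G2 = (6 + (0))/2 = 6/2 = 3
Mean of G1 + G2 = 8 + 3 = 11

11


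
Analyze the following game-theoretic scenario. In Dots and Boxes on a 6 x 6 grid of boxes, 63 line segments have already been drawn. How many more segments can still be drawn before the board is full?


Grid: 6 x 6 boxes, i.e. 7 rows and 7 columns of dots.
Horizontal edges: (rows + 1) * cols = 7 * 6 = 42
Vertical edges: rows * (cols + 1) = 6 * 7 = 42
Total edges: 42 + 42 = 84
Edges drawn: 63
Remaining: 84 - 63 = 21

21


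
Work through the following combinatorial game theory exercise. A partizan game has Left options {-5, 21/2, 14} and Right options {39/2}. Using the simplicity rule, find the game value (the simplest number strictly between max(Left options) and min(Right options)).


Left options: {-5, 21/2, 14}, max = 14
Right options: {39/2}, min = 39/2
All options are numbers and max(Left) < min(Right), so by the simplicity theorem the value is the simplest (earliest-born) number strictly between 14 and 39/2.
Integers 15 through 19 all lie strictly between 14 and 39/2.
Among integers, the simplest (lowest birthday = smallest |n|; 0 is born on day 0, +-n on day n) is 15.
No non-integer in the interval can be simpler: if x is a non-integer in the interval, then floor(x) or ceil(x) also lies in the interval (the interval contains an integer), and both are proper prefixes of x's sign expansion, i.e. born earlier. So the game value is 15.
Game value = 15

15


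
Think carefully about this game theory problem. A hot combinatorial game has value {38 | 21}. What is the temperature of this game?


The game is {38 | 21}, a switch {a | b} with numbers a > b.
Cooling {a | b} by t gives {a - t | b + t}, which stops being hot when a - t = b + t, i.e. at t = (a - b)/2. So the temperature of a switch is (a - b)/2.
Temperature = (Left option - Right option) / 2
= (38 - (21)) / 2
= 17 / 2
= 17/2

17/2


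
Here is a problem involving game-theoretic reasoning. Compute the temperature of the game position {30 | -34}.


The game is {30 | -34}, a switch {a | b} with numbers a > b.
Cooling {a | b} by t gives {a - t | b + t}, which stops being hot when a - t = b + t, i.e. at t = (a - b)/2. So the temperature of a switch is (a - b)/2.
Temperature = (Left option - Right option) / 2
= (30 - (-34)) / 2
= 64 / 2
= 32

32


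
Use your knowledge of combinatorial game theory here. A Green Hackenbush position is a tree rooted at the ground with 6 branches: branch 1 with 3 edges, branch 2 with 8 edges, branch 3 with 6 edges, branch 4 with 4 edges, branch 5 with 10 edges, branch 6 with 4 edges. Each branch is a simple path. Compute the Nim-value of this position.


The tree has 6 branches from the ground vertex.
In Green Hackenbush, the Nim-value of a simple path of length k is k.
Branch 1: length 3, Nim-value = 3
Branch 2: length 8, Nim-value = 8
Branch 3: length 6, Nim-value = 6
Branch 4: length 4, Nim-value = 4
Branch 5: length 10, Nim-value = 10
Branch 6: length 4, Nim-value = 4
Total Nim-value = XOR of all branch values:
0 XOR 3 = 3
3 XOR 8 = 11
11 XOR 6 = 13
13 XOR 4 = 9
9 XOR 10 = 3
3 XOR 4 = 7
Nim-value of the tree = 7

7


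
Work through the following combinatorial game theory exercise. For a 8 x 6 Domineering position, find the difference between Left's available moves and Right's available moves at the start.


Board is 8 x 6 (rows x cols).
Left (vertical) placements: (rows-1) * cols = 7 * 6 = 42
Right (horizontal) placements: rows * (cols-1) = 8 * 5 = 40
Advantage = Left - Right = 42 - 40 = 2

2


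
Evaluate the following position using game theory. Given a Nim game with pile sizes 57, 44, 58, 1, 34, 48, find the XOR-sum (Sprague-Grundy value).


We need the XOR (exclusive or) of all pile sizes.
After XOR-ing pile 1 (size 57): 0 XOR 57 = 57
After XOR-ing pile 2 (size 44): 57 XOR 44 = 21
After XOR-ing pile 3 (size 58): 21 XOR 58 = 47
After XOR-ing pile 4 (size 1): 47 XOR 1 = 46
After XOR-ing pile 5 (size 34): 46 XOR 34 = 12
After XOR-ing pile 6 (size 48): 12 XOR 48 = 60
The Nim-value of this position is 60.

60


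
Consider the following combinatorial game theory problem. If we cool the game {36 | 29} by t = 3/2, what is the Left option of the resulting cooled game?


Original game: {36 | 29} (a switch {a | b} with a > b).
Cooling by t (for t below the temperature (a - b)/2 = 7/2) taxes each move by t: {a | b} cooled by t is {a - t | b + t}.
Cooling amount: t = 3/2
Cooled Left option: 36 - 3/2 = 69/2
Cooled Right option: 29 + 3/2 = 61/2
Cooled game: {69/2 | 61/2}
Left option = 69/2

69/2


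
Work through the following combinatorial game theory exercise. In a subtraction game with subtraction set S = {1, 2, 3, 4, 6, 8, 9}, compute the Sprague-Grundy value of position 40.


The subtraction set is S = {1, 2, 3, 4, 6, 8, 9}.
G(k) = mex{ G(k - s) : s in S, s <= k }. We compute iteratively: G(0) = 0.
G(1) = mex({0}) = 1
G(2) = mex({0, 1}) = 2
G(3) = mex({0, 1, 2}) = 3
G(4) = mex({0, 1, 2, 3}) = 4
G(5) = mex({1, 2, 3, 4}) = 0
G(6) = mex({0, 2, 3, 4}) = 1
G(7) = mex({0, 1, 3, 4}) = 2
G(8) = mex({0, 1, 2, 4}) = 3
G(9) = mex({0, 1, 2, 3}) = 4
G(10) = mex({1, 2, 3, 4}) = 0
G(11) = mex({0, 2, 3, 4}) = 1
G(12) = mex({0, 1, 3, 4}) = 2
G(13) = mex({0, 1, 2, 4}) = 3
Observe that G(5)..G(13) = 0, 1, 2, 3, 4, 0, 1, 2, 3 repeats G(0)..G(8) = 0, 1, 2, 3, 4, 0, 1, 2, 3.
For k >= max(S) = 9, G(k) is determined by the previous 9 values G(k-9)..G(k-1); a window of 9 consecutive values has recurred shifted by 5, so by induction G(k + 5) = G(k) for all k >= 0: the sequence is periodic from the start with period 5.
One period: G(0..4) = 0, 1, 2, 3, 4.
40 mod 5 = 0, so G(40) = G(0) = 0.

0


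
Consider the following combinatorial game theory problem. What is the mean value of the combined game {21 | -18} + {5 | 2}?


G1 = {21 | -18}, G2 = {5 | 2}
Each is a switch {a | b} with numbers a > b; its mean value is (a + b)/2, and mean value is additive over game sums: m(G1 + G2) = m(G1) + m(G2).
Mean of G1 = (21 + (-18))/2 = 3/2 = 3/2
Mean of G2 = (5 + (2))/2 = 7/2 = 7/2
Mean of G1 + G2 = 3/2 + 7/2 = 5

5


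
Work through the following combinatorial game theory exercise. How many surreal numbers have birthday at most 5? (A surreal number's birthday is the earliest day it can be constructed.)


Day 0: {|} = 0 is born. Count = 1.
Day n: the number of surreal numbers born by day n is 2^(n+1) - 1.
By day 0: 2^1 - 1 = 1
By day 1: 2^2 - 1 = 3
By day 2: 2^3 - 1 = 7
By day 3: 2^4 - 1 = 15
By day 4: 2^5 - 1 = 31
By day 5: 2^6 - 1 = 63
By day 5: 63 surreal numbers.

63


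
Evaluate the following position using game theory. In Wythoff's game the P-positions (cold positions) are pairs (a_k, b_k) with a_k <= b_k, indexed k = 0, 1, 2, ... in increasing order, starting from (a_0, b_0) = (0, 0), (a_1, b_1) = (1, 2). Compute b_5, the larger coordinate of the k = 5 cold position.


By Wythoff's theorem, a_k = floor(k * phi) and b_k = floor(k * phi^2) = a_k + k, where phi = (1 + sqrt(5))/2 is the golden ratio.
phi = (1 + sqrt(5))/2 = 1.618034
phi^2 = phi + 1 = 2.618034
k = 5
k * phi^2 = 5 * 2.618034 = 13.090170
b_5 = floor(k * phi^2) = 13 (check: a_5 + k = 8 + 5 = 13)

13


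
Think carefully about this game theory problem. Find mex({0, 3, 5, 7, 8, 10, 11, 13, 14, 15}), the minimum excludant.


Set = {0, 3, 5, 7, 8, 10, 11, 13, 14, 15}
0 is in the set.
1 is NOT in the set. This is the mex.
mex = 1

1


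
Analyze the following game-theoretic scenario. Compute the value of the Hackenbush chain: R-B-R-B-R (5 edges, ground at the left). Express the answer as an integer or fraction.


Edges (from ground): R-B-R-B-R
By Berlekamp's sign-expansion rule, a Blue-Red Hackenbush stalk has the value of the surreal number whose sign sequence is the edge sequence with B -> + and R -> -.
Sign sequence: -+-+-
Trace the sign expansion in the surreal number tree, starting from 0:
Edge 1: R (sign -) -> bounds (-inf, 0), value = -1
Edge 2: B (sign +) -> bounds (-1, 0), value = -1/2
Edge 3: R (sign -) -> bounds (-1, -1/2), value = -3/4
Edge 4: B (sign +) -> bounds (-3/4, -1/2), value = -5/8
Edge 5: R (sign -) -> bounds (-3/4, -5/8), value = -11/16
Game value = -11/16

-11/16


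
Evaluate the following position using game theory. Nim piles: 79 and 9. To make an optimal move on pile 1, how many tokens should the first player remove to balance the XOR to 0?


Piles: 79 and 9
Current XOR: 79 XOR 9 = 70 (non-zero, so this is an N-position).
To make the XOR zero, we need to find a move that balances the piles.
For pile 1 (size 79): target = 79 XOR 70 = 9
We reduce pile 1 from 79 to 9.
Tokens removed: 79 - 9 = 70
Verification: 9 XOR 9 = 0

70


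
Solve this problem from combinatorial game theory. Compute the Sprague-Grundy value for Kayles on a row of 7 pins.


Kayles: a move removes 1 or 2 adjacent pins from a contiguous row.
Removing pins from a row of k leaves two independent rows (a, b) with a + b = k - 1 (one pin) or a + b = k - 2 (two pins); an end removal gives a = 0.
By Sprague-Grundy, G(k) = mex{ G(a) XOR G(b) } over all these splits. G(0) = 0.
G(1): splits (0,0):0^0=0 -> mex({0}) = 1
G(2): splits (0,1):0^1=1 (0,0):0^0=0 -> mex({0, 1}) = 2
G(3): splits (0,2):0^2=2 (1,1):1^1=0 (0,1):0^1=1 -> mex({0, 1, 2}) = 3
G(4): splits (0,3):0^3=3 (1,2):1^2=3 (0,2):0^2=2 (1,1):1^1=0 -> mex({0, 2, 3}) = 1
G(5): splits (0,4):0^1=1 (1,3):1^3=2 (2,2):2^2=0 (0,3):0^3=3 (1,2):1^2=3 -> mex({0, 1, 2, 3}) = 4
G(6) = mex({0, 1, 2, 4}) = 3
G(7) = mex({0, 1, 3, 4, 5}) = 2
Therefore G(7) = 2.

2


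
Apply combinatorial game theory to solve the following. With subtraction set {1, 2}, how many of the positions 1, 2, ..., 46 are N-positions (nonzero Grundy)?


Subtraction set S = {1, 2}, so G(n) = n mod 3.
G(n) = 0 when n is a multiple of 3.
Multiples of 3 in [1, 46]: 15
N-positions (nonzero Grundy) = 46 - 15 = 31

31


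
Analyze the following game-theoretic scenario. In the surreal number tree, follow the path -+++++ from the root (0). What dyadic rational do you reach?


Sign expansion: -+++++
Rule: track bounds (lo, hi), initially (-inf, +inf). On '+', the current value becomes lo and we move to the simplest number in (value, hi): value + 1 if hi = +inf, otherwise the midpoint (value + hi)/2. On '-', the current value becomes hi and we move to value - 1 if lo = -inf, otherwise the midpoint (lo + value)/2.
Start at 0.
Step 1: sign = -, move left. Bounds: (-inf, 0). Value = -1
Step 2: sign = +, move right. Bounds: (-1, 0). Value = -1/2
Step 3: sign = +, move right. Bounds: (-1/2, 0). Value = -1/4
Step 4: sign = +, move right. Bounds: (-1/4, 0). Value = -1/8
Step 5: sign = +, move right. Bounds: (-1/8, 0). Value = -1/16
Step 6: sign = +, move right. Bounds: (-1/16, 0). Value = -1/32
The surreal number with sign expansion -+++++ is -1/32.

-1/32


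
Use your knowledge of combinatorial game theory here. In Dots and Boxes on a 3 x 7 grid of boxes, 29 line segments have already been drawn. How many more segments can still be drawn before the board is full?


Grid: 3 x 7 boxes, i.e. 4 rows and 8 columns of dots.
Horizontal edges: (rows + 1) * cols = 4 * 7 = 28
Vertical edges: rows * (cols + 1) = 3 * 8 = 24
Total edges: 28 + 24 = 52
Edges drawn: 29
Remaining: 52 - 29 = 23

23


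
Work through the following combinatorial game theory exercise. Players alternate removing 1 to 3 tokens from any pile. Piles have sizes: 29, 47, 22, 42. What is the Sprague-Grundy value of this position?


Subtraction set: {1, 2, 3}
For this subtraction set, G(n) = n mod 4 (period = max + 1 = 4).
Pile 1 (size 29): G(29) = 29 mod 4 = 1
Pile 2 (size 47): G(47) = 47 mod 4 = 3
Pile 3 (size 22): G(22) = 22 mod 4 = 2
Pile 4 (size 42): G(42) = 42 mod 4 = 2
Total Grundy value = XOR of all: 1 XOR 3 XOR 2 XOR 2 = 2

2


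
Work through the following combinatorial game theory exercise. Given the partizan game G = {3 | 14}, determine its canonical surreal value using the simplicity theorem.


Left options: {3}, max = 3
Right options: {14}, min = 14
All options are numbers and max(Left) < min(Right), so by the simplicity theorem the value is the simplest (earliest-born) number strictly between 3 and 14.
Integers 4 through 13 all lie strictly between 3 and 14.
Among integers, the simplest (lowest birthday = smallest |n|; 0 is born on day 0, +-n on day n) is 4.
No non-integer in the interval can be simpler: if x is a non-integer in the interval, then floor(x) or ceil(x) also lies in the interval (the interval contains an integer), and both are proper prefixes of x's sign expansion, i.e. born earlier. So the game value is 4.
Game value = 4

4
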